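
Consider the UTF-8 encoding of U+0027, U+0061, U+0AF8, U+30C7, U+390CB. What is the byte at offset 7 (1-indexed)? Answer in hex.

1-indexed offset 7 is 0-indexed offset 6.
U+0027 → 1-byte form 27 at offsets 0–0.
U+0061 → 1-byte form 61 at offsets 1–1.
U+0AF8 → 3-byte form E0 AB B8 at offsets 2–4.
U+30C7 → 3-byte form E3 83 87 at offsets 5–7.
Offset 6 falls in char 4's range; it's byte 2 of E3 83 87 = 0x83.

0x83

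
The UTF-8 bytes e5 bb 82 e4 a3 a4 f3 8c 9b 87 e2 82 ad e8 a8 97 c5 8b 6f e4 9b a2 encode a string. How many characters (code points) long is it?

8

Byte at offset 0: 0xE5 = 11100101 → 3-byte char (#1). Advance 3.
Byte at offset 3: 0xE4 = 11100100 → 3-byte char (#2). Advance 3.
Byte at offset 6: 0xF3 = 11110011 → 4-byte char (#3). Advance 4.
Byte at offset 10: 0xE2 = 11100010 → 3-byte char (#4). Advance 3.
Byte at offset 13: 0xE8 = 11101000 → 3-byte char (#5). Advance 3.
Byte at offset 16: 0xC5 = 11000101 → 2-byte char (#6). Advance 2.
Byte at offset 18: 0x6F = 01101111 → 1-byte char (#7). Advance 1.
Byte at offset 19: 0xE4 = 11100100 → 3-byte char (#8). Advance 3.
Reached end at offset 22 after 8 code points.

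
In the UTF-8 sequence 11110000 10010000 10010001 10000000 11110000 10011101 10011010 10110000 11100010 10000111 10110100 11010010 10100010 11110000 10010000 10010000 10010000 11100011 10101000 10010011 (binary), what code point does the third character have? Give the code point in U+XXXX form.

Offset 0: leading byte 0xF0 = 11110000 → 4-byte char #1 = F0 90 91 80.
Offset 4: leading byte 0xF0 = 11110000 → 4-byte char #2 = F0 9D 9A B0.
Offset 8: leading byte 0xE2 = 11100010 → 3-byte char #3 = E2 87 B4.
Leading byte 0xE2 = 11100010 matches 1110xxxx → 3-byte sequence.
Byte 1: 0xE2 = 11100010, payload 0010 (4 bits).
Byte 2: 0x87 = 10000111 (10xxxxxx ✓), payload 000111.
Byte 3: 0xB4 = 10110100 (10xxxxxx ✓), payload 110100.
Concatenate: 0010000111110100 = 0x21F4 (16 bits → U+21F4).

U+21F4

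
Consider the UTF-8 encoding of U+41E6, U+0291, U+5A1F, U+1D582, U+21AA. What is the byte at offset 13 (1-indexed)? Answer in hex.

0xE2

1-indexed offset 13 is 0-indexed offset 12.
U+41E6 → 3-byte form E4 87 A6 at offsets 0–2.
U+0291 → 2-byte form CA 91 at offsets 3–4.
U+5A1F → 3-byte form E5 A8 9F at offsets 5–7.
U+1D582 → 4-byte form F0 9D 96 82 at offsets 8–11.
U+21AA → 3-byte form E2 86 AA at offsets 12–14.
Offset 12 falls in char 5's range; it's byte 1 of E2 86 AA = 0xE2.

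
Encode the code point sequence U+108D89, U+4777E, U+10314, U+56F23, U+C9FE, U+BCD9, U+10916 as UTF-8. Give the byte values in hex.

U+108D89: 4-byte form → F4 88 B6 89.
U+4777E: 4-byte form → F1 87 9D BE.
U+10314: 4-byte form → F0 90 8C 94.
U+56F23: 4-byte form → F1 96 BC A3.
U+C9FE: 3-byte form → EC A7 BE.
U+BCD9: 3-byte form → EB B3 99.
U+10916: 4-byte form → F0 90 A4 96.
Concatenated (26 bytes): F4 88 B6 89 F1 87 9D BE F0 90 8C 94 F1 96 BC A3 EC A7 BE EB B3 99 F0 90 A4 96.

F4 88 B6 89 F1 87 9D BE F0 90 8C 94 F1 96 BC A3 EC A7 BE EB B3 99 F0 90 A4 96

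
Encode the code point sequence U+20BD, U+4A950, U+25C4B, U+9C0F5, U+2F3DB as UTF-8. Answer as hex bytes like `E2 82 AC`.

U+20BD: 3-byte form → E2 82 BD.
U+4A950: 4-byte form → F1 8A A5 90.
U+25C4B: 4-byte form → F0 A5 B1 8B.
U+9C0F5: 4-byte form → F2 9C 83 B5.
U+2F3DB: 4-byte form → F0 AF 8F 9B.
Concatenated (19 bytes): E2 82 BD F1 8A A5 90 F0 A5 B1 8B F2 9C 83 B5 F0 AF 8F 9B.

E2 82 BD F1 8A A5 90 F0 A5 B1 8B F2 9C 83 B5 F0 AF 8F 9B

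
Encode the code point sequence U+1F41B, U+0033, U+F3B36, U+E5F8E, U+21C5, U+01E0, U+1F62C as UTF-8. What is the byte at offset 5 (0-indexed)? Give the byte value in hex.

0xF3

U+1F41B → 4-byte form F0 9F 90 9B at offsets 0–3.
U+0033 → 1-byte form 33 at offsets 4–4.
U+F3B36 → 4-byte form F3 B3 AC B6 at offsets 5–8.
Offset 5 falls in char 3's range; it's byte 1 of F3 B3 AC B6 = 0xF3.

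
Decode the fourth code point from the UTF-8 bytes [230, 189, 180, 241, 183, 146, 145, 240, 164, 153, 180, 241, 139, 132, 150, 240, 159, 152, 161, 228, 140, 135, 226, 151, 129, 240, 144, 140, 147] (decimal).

Offset 0: leading byte 0xE6 = 11100110 → 3-byte char #1 = E6 BD B4.
Offset 3: leading byte 0xF1 = 11110001 → 4-byte char #2 = F1 B7 92 91.
Offset 7: leading byte 0xF0 = 11110000 → 4-byte char #3 = F0 A4 99 B4.
Offset 11: leading byte 0xF1 = 11110001 → 4-byte char #4 = F1 8B 84 96.
Leading byte 0xF1 = 11110001 matches 11110xxx → 4-byte sequence.
Byte 1: 0xF1 = 11110001, payload 001 (3 bits).
Byte 2: 0x8B = 10001011 (10xxxxxx ✓), payload 001011.
Byte 3: 0x84 = 10000100 (10xxxxxx ✓), payload 000100.
Byte 4: 0x96 = 10010110 (10xxxxxx ✓), payload 010110.
Concatenate: 001001011000100010110 = 0x4B116 (21 bits → U+4B116).

U+4B116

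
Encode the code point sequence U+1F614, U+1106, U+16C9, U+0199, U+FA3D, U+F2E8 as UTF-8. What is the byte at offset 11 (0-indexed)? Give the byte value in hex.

0x99

U+1F614 → 4-byte form F0 9F 98 94 at offsets 0–3.
U+1106 → 3-byte form E1 84 86 at offsets 4–6.
U+16C9 → 3-byte form E1 9B 89 at offsets 7–9.
U+0199 → 2-byte form C6 99 at offsets 10–11.
Offset 11 falls in char 4's range; it's byte 2 of C6 99 = 0x99.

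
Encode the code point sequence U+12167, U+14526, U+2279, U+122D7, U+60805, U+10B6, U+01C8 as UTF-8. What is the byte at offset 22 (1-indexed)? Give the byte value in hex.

0xB6

1-indexed offset 22 is 0-indexed offset 21.
U+12167 → 4-byte form F0 92 85 A7 at offsets 0–3.
U+14526 → 4-byte form F0 94 94 A6 at offsets 4–7.
U+2279 → 3-byte form E2 89 B9 at offsets 8–10.
U+122D7 → 4-byte form F0 92 8B 97 at offsets 11–14.
U+60805 → 4-byte form F1 A0 A0 85 at offsets 15–18.
U+10B6 → 3-byte form E1 82 B6 at offsets 19–21.
Offset 21 falls in char 6's range; it's byte 3 of E1 82 B6 = 0xB6.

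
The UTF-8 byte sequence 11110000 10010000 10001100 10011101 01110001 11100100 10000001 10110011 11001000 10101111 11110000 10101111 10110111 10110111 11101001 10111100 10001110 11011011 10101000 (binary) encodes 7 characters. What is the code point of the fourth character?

U+022F

Offset 0: leading byte 0xF0 = 11110000 → 4-byte char #1 = F0 90 8C 9D.
Offset 4: leading byte 0x71 = 01110001 → 1-byte char #2 = 71.
Offset 5: leading byte 0xE4 = 11100100 → 3-byte char #3 = E4 81 B3.
Offset 8: leading byte 0xC8 = 11001000 → 2-byte char #4 = C8 AF.
Leading byte 0xC8 = 11001000 matches 110xxxxx → 2-byte sequence.
Byte 1: 0xC8 = 11001000, payload 01000 (5 bits).
Byte 2: 0xAF = 10101111 (10xxxxxx ✓), payload 101111.
Concatenate: 01000101111 = 0x22F (11 bits → U+022F).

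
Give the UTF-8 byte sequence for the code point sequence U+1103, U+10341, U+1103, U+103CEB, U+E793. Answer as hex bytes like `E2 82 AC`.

E1 84 83 F0 90 8D 81 E1 84 83 F4 83 B3 AB EE 9E 93

U+1103: 3-byte form → E1 84 83.
U+10341: 4-byte form → F0 90 8D 81.
U+1103: 3-byte form → E1 84 83.
U+103CEB: 4-byte form → F4 83 B3 AB.
U+E793: 3-byte form → EE 9E 93.
Concatenated (17 bytes): E1 84 83 F0 90 8D 81 E1 84 83 F4 83 B3 AB EE 9E 93.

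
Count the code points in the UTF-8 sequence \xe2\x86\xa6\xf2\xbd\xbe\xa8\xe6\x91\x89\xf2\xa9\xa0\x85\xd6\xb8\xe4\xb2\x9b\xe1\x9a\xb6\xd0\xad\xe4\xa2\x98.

9

Byte at offset 0: 0xE2 = 11100010 → 3-byte char (#1). Advance 3.
Byte at offset 3: 0xF2 = 11110010 → 4-byte char (#2). Advance 4.
Byte at offset 7: 0xE6 = 11100110 → 3-byte char (#3). Advance 3.
Byte at offset 10: 0xF2 = 11110010 → 4-byte char (#4). Advance 4.
Byte at offset 14: 0xD6 = 11010110 → 2-byte char (#5). Advance 2.
Byte at offset 16: 0xE4 = 11100100 → 3-byte char (#6). Advance 3.
Byte at offset 19: 0xE1 = 11100001 → 3-byte char (#7). Advance 3.
Byte at offset 22: 0xD0 = 11010000 → 2-byte char (#8). Advance 2.
Byte at offset 24: 0xE4 = 11100100 → 3-byte char (#9). Advance 3.
Reached end at offset 27 after 9 code points.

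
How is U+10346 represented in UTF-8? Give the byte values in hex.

U+10346 = 0x10346 = 66374 decimal. In range U+10000–U+10FFFF → 4-byte form: 11110xxx 10xxxxxx 10xxxxxx 10xxxxxx.
Binary (21 bits): 000010000001101000110.
Split 3+6+6+6: 000 | 010000 | 001101 | 000110.
Byte 1: 11110000 = 0xF0.
Byte 2: 10010000 = 0x90.
Byte 3: 10001101 = 0x8D.
Byte 4: 10000110 = 0x86.

F0 90 8D 86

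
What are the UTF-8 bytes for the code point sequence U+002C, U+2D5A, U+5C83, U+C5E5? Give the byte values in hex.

2C E2 B5 9A E5 B2 83 EC 97 A5

U+002C: 1-byte form → 2C.
U+2D5A: 3-byte form → E2 B5 9A.
U+5C83: 3-byte form → E5 B2 83.
U+C5E5: 3-byte form → EC 97 A5.
Concatenated (10 bytes): 2C E2 B5 9A E5 B2 83 EC 97 A5.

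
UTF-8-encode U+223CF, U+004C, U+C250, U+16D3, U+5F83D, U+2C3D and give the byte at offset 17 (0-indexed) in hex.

U+223CF → 4-byte form F0 A2 8F 8F at offsets 0–3.
U+004C → 1-byte form 4C at offsets 4–4.
U+C250 → 3-byte form EC 89 90 at offsets 5–7.
U+16D3 → 3-byte form E1 9B 93 at offsets 8–10.
U+5F83D → 4-byte form F1 9F A0 BD at offsets 11–14.
U+2C3D → 3-byte form E2 B0 BD at offsets 15–17.
Offset 17 falls in char 6's range; it's byte 3 of E2 B0 BD = 0xBD.

0xBD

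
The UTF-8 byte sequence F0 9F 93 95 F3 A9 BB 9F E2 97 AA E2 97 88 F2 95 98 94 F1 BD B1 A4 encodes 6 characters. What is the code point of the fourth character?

U+25C8

Offset 0: leading byte 0xF0 = 11110000 → 4-byte char #1 = F0 9F 93 95.
Offset 4: leading byte 0xF3 = 11110011 → 4-byte char #2 = F3 A9 BB 9F.
Offset 8: leading byte 0xE2 = 11100010 → 3-byte char #3 = E2 97 AA.
Offset 11: leading byte 0xE2 = 11100010 → 3-byte char #4 = E2 97 88.
Leading byte 0xE2 = 11100010 matches 1110xxxx → 3-byte sequence.
Byte 1: 0xE2 = 11100010, payload 0010 (4 bits).
Byte 2: 0x97 = 10010111 (10xxxxxx ✓), payload 010111.
Byte 3: 0x88 = 10001000 (10xxxxxx ✓), payload 001000.
Concatenate: 0010010111001000 = 0x25C8 (16 bits → U+25C8).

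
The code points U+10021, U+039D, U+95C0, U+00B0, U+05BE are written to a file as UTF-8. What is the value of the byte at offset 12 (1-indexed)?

1-indexed offset 12 is 0-indexed offset 11.
U+10021 → 4-byte form F0 90 80 A1 at offsets 0–3.
U+039D → 2-byte form CE 9D at offsets 4–5.
U+95C0 → 3-byte form E9 97 80 at offsets 6–8.
U+00B0 → 2-byte form C2 B0 at offsets 9–10.
U+05BE → 2-byte form D6 BE at offsets 11–12.
Offset 11 falls in char 5's range; it's byte 1 of D6 BE = 0xD6.

0xD6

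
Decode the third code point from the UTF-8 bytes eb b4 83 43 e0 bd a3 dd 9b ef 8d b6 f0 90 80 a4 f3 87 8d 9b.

Offset 0: leading byte 0xEB = 11101011 → 3-byte char #1 = EB B4 83.
Offset 3: leading byte 0x43 = 01000011 → 1-byte char #2 = 43.
Offset 4: leading byte 0xE0 = 11100000 → 3-byte char #3 = E0 BD A3.
Leading byte 0xE0 = 11100000 matches 1110xxxx → 3-byte sequence.
Byte 1: 0xE0 = 11100000, payload 0000 (4 bits).
Byte 2: 0xBD = 10111101 (10xxxxxx ✓), payload 111101.
Byte 3: 0xA3 = 10100011 (10xxxxxx ✓), payload 100011.
Concatenate: 0000111101100011 = 0xF63 (16 bits → U+0F63).

U+0F63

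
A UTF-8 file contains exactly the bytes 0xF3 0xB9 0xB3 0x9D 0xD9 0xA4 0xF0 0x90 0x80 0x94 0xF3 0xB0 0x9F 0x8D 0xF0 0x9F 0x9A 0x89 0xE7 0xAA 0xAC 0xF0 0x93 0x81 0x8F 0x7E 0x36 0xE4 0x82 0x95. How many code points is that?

Byte at offset 0: 0xF3 = 11110011 → 4-byte char (#1). Advance 4.
Byte at offset 4: 0xD9 = 11011001 → 2-byte char (#2). Advance 2.
Byte at offset 6: 0xF0 = 11110000 → 4-byte char (#3). Advance 4.
Byte at offset 10: 0xF3 = 11110011 → 4-byte char (#4). Advance 4.
Byte at offset 14: 0xF0 = 11110000 → 4-byte char (#5). Advance 4.
Byte at offset 18: 0xE7 = 11100111 → 3-byte char (#6). Advance 3.
Byte at offset 21: 0xF0 = 11110000 → 4-byte char (#7). Advance 4.
Byte at offset 25: 0x7E = 01111110 → 1-byte char (#8). Advance 1.
Byte at offset 26: 0x36 = 00110110 → 1-byte char (#9). Advance 1.
Byte at offset 27: 0xE4 = 11100100 → 3-byte char (#10). Advance 3.
Reached end at offset 30 after 10 code points.

10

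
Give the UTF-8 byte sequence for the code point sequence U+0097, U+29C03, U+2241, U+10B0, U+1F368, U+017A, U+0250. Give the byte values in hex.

C2 97 F0 A9 B0 83 E2 89 81 E1 82 B0 F0 9F 8D A8 C5 BA C9 90

U+0097: 2-byte form → C2 97.
U+29C03: 4-byte form → F0 A9 B0 83.
U+2241: 3-byte form → E2 89 81.
U+10B0: 3-byte form → E1 82 B0.
U+1F368: 4-byte form → F0 9F 8D A8.
U+017A: 2-byte form → C5 BA.
U+0250: 2-byte form → C9 90.
Concatenated (20 bytes): C2 97 F0 A9 B0 83 E2 89 81 E1 82 B0 F0 9F 8D A8 C5 BA C9 90.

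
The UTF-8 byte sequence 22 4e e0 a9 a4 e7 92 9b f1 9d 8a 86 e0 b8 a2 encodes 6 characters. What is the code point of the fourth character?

Offset 0: leading byte 0x22 = 00100010 → 1-byte char #1 = 22.
Offset 1: leading byte 0x4E = 01001110 → 1-byte char #2 = 4E.
Offset 2: leading byte 0xE0 = 11100000 → 3-byte char #3 = E0 A9 A4.
Offset 5: leading byte 0xE7 = 11100111 → 3-byte char #4 = E7 92 9B.
Leading byte 0xE7 = 11100111 matches 1110xxxx → 3-byte sequence.
Byte 1: 0xE7 = 11100111, payload 0111 (4 bits).
Byte 2: 0x92 = 10010010 (10xxxxxx ✓), payload 010010.
Byte 3: 0x9B = 10011011 (10xxxxxx ✓), payload 011011.
Concatenate: 0111010010011011 = 0x749B (16 bits → U+749B).

U+749B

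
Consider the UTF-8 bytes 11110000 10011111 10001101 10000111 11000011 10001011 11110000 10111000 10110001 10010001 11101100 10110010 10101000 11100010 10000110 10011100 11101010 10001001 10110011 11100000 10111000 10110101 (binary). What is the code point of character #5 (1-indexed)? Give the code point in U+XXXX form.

Offset 0: leading byte 0xF0 = 11110000 → 4-byte char #1 = F0 9F 8D 87.
Offset 4: leading byte 0xC3 = 11000011 → 2-byte char #2 = C3 8B.
Offset 6: leading byte 0xF0 = 11110000 → 4-byte char #3 = F0 B8 B1 91.
Offset 10: leading byte 0xEC = 11101100 → 3-byte char #4 = EC B2 A8.
Offset 13: leading byte 0xE2 = 11100010 → 3-byte char #5 = E2 86 9C.
Leading byte 0xE2 = 11100010 matches 1110xxxx → 3-byte sequence.
Byte 1: 0xE2 = 11100010, payload 0010 (4 bits).
Byte 2: 0x86 = 10000110 (10xxxxxx ✓), payload 000110.
Byte 3: 0x9C = 10011100 (10xxxxxx ✓), payload 011100.
Concatenate: 0010000110011100 = 0x219C (16 bits → U+219C).

U+219C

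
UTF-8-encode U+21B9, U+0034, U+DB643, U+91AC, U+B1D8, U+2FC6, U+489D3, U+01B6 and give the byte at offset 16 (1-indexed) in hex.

1-indexed offset 16 is 0-indexed offset 15.
U+21B9 → 3-byte form E2 86 B9 at offsets 0–2.
U+0034 → 1-byte form 34 at offsets 3–3.
U+DB643 → 4-byte form F3 9B 99 83 at offsets 4–7.
U+91AC → 3-byte form E9 86 AC at offsets 8–10.
U+B1D8 → 3-byte form EB 87 98 at offsets 11–13.
U+2FC6 → 3-byte form E2 BF 86 at offsets 14–16.
Offset 15 falls in char 6's range; it's byte 2 of E2 BF 86 = 0xBF.

0xBF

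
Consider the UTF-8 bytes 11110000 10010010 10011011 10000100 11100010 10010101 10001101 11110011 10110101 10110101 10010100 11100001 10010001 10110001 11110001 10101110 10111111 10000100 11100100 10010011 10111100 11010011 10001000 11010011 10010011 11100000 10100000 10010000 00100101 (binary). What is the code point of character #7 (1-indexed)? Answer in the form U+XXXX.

U+04C8

Offset 0: leading byte 0xF0 = 11110000 → 4-byte char #1 = F0 92 9B 84.
Offset 4: leading byte 0xE2 = 11100010 → 3-byte char #2 = E2 95 8D.
Offset 7: leading byte 0xF3 = 11110011 → 4-byte char #3 = F3 B5 B5 94.
Offset 11: leading byte 0xE1 = 11100001 → 3-byte char #4 = E1 91 B1.
Offset 14: leading byte 0xF1 = 11110001 → 4-byte char #5 = F1 AE BF 84.
Offset 18: leading byte 0xE4 = 11100100 → 3-byte char #6 = E4 93 BC.
Offset 21: leading byte 0xD3 = 11010011 → 2-byte char #7 = D3 88.
Leading byte 0xD3 = 11010011 matches 110xxxxx → 2-byte sequence.
Byte 1: 0xD3 = 11010011, payload 10011 (5 bits).
Byte 2: 0x88 = 10001000 (10xxxxxx ✓), payload 001000.
Concatenate: 10011001000 = 0x4C8 (11 bits → U+04C8).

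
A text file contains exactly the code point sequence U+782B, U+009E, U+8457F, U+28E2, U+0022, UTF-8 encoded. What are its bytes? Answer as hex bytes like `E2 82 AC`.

U+782B: 3-byte form → E7 A0 AB.
U+009E: 2-byte form → C2 9E.
U+8457F: 4-byte form → F2 84 95 BF.
U+28E2: 3-byte form → E2 A3 A2.
U+0022: 1-byte form → 22.
Concatenated (13 bytes): E7 A0 AB C2 9E F2 84 95 BF E2 A3 A2 22.

E7 A0 AB C2 9E F2 84 95 BF E2 A3 A2 22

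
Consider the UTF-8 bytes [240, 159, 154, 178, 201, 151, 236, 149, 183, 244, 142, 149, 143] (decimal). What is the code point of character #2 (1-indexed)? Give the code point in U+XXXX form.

Offset 0: leading byte 0xF0 = 11110000 → 4-byte char #1 = F0 9F 9A B2.
Offset 4: leading byte 0xC9 = 11001001 → 2-byte char #2 = C9 97.
Leading byte 0xC9 = 11001001 matches 110xxxxx → 2-byte sequence.
Byte 1: 0xC9 = 11001001, payload 01001 (5 bits).
Byte 2: 0x97 = 10010111 (10xxxxxx ✓), payload 010111.
Concatenate: 01001010111 = 0x257 (11 bits → U+0257).

U+0257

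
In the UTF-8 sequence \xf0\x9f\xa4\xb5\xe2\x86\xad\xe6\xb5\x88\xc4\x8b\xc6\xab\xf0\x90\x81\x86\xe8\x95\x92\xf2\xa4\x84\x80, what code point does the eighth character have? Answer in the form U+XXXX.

U+A4100

Offset 0: leading byte 0xF0 = 11110000 → 4-byte char #1 = F0 9F A4 B5.
Offset 4: leading byte 0xE2 = 11100010 → 3-byte char #2 = E2 86 AD.
Offset 7: leading byte 0xE6 = 11100110 → 3-byte char #3 = E6 B5 88.
Offset 10: leading byte 0xC4 = 11000100 → 2-byte char #4 = C4 8B.
Offset 12: leading byte 0xC6 = 11000110 → 2-byte char #5 = C6 AB.
Offset 14: leading byte 0xF0 = 11110000 → 4-byte char #6 = F0 90 81 86.
Offset 18: leading byte 0xE8 = 11101000 → 3-byte char #7 = E8 95 92.
Offset 21: leading byte 0xF2 = 11110010 → 4-byte char #8 = F2 A4 84 80.
Leading byte 0xF2 = 11110010 matches 11110xxx → 4-byte sequence.
Byte 1: 0xF2 = 11110010, payload 010 (3 bits).
Byte 2: 0xA4 = 10100100 (10xxxxxx ✓), payload 100100.
Byte 3: 0x84 = 10000100 (10xxxxxx ✓), payload 000100.
Byte 4: 0x80 = 10000000 (10xxxxxx ✓), payload 000000.
Concatenate: 010100100000100000000 = 0xA4100 (21 bits → U+A4100).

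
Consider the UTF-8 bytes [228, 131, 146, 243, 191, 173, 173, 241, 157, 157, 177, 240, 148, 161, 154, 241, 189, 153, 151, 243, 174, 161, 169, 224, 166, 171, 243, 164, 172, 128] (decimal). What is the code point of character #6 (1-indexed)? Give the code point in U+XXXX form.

Offset 0: leading byte 0xE4 = 11100100 → 3-byte char #1 = E4 83 92.
Offset 3: leading byte 0xF3 = 11110011 → 4-byte char #2 = F3 BF AD AD.
Offset 7: leading byte 0xF1 = 11110001 → 4-byte char #3 = F1 9D 9D B1.
Offset 11: leading byte 0xF0 = 11110000 → 4-byte char #4 = F0 94 A1 9A.
Offset 15: leading byte 0xF1 = 11110001 → 4-byte char #5 = F1 BD 99 97.
Offset 19: leading byte 0xF3 = 11110011 → 4-byte char #6 = F3 AE A1 A9.
Leading byte 0xF3 = 11110011 matches 11110xxx → 4-byte sequence.
Byte 1: 0xF3 = 11110011, payload 011 (3 bits).
Byte 2: 0xAE = 10101110 (10xxxxxx ✓), payload 101110.
Byte 3: 0xA1 = 10100001 (10xxxxxx ✓), payload 100001.
Byte 4: 0xA9 = 10101001 (10xxxxxx ✓), payload 101001.
Concatenate: 011101110100001101001 = 0xEE869 (21 bits → U+EE869).

U+EE869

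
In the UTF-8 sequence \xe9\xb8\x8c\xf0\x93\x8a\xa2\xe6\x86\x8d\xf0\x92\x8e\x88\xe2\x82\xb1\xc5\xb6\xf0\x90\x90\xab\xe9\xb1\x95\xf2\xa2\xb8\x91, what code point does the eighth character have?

Offset 0: leading byte 0xE9 = 11101001 → 3-byte char #1 = E9 B8 8C.
Offset 3: leading byte 0xF0 = 11110000 → 4-byte char #2 = F0 93 8A A2.
Offset 7: leading byte 0xE6 = 11100110 → 3-byte char #3 = E6 86 8D.
Offset 10: leading byte 0xF0 = 11110000 → 4-byte char #4 = F0 92 8E 88.
Offset 14: leading byte 0xE2 = 11100010 → 3-byte char #5 = E2 82 B1.
Offset 17: leading byte 0xC5 = 11000101 → 2-byte char #6 = C5 B6.
Offset 19: leading byte 0xF0 = 11110000 → 4-byte char #7 = F0 90 90 AB.
Offset 23: leading byte 0xE9 = 11101001 → 3-byte char #8 = E9 B1 95.
Leading byte 0xE9 = 11101001 matches 1110xxxx → 3-byte sequence.
Byte 1: 0xE9 = 11101001, payload 1001 (4 bits).
Byte 2: 0xB1 = 10110001 (10xxxxxx ✓), payload 110001.
Byte 3: 0x95 = 10010101 (10xxxxxx ✓), payload 010101.
Concatenate: 1001110001010101 = 0x9C55 (16 bits → U+9C55).

U+9C55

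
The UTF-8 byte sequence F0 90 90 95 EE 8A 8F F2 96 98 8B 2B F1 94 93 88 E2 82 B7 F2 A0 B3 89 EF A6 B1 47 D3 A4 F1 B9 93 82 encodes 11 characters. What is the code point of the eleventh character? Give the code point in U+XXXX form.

Offset 0: leading byte 0xF0 = 11110000 → 4-byte char #1 = F0 90 90 95.
Offset 4: leading byte 0xEE = 11101110 → 3-byte char #2 = EE 8A 8F.
Offset 7: leading byte 0xF2 = 11110010 → 4-byte char #3 = F2 96 98 8B.
Offset 11: leading byte 0x2B = 00101011 → 1-byte char #4 = 2B.
Offset 12: leading byte 0xF1 = 11110001 → 4-byte char #5 = F1 94 93 88.
Offset 16: leading byte 0xE2 = 11100010 → 3-byte char #6 = E2 82 B7.
Offset 19: leading byte 0xF2 = 11110010 → 4-byte char #7 = F2 A0 B3 89.
Offset 23: leading byte 0xEF = 11101111 → 3-byte char #8 = EF A6 B1.
Offset 26: leading byte 0x47 = 01000111 → 1-byte char #9 = 47.
Offset 27: leading byte 0xD3 = 11010011 → 2-byte char #10 = D3 A4.
Offset 29: leading byte 0xF1 = 11110001 → 4-byte char #11 = F1 B9 93 82.
Leading byte 0xF1 = 11110001 matches 11110xxx → 4-byte sequence.
Byte 1: 0xF1 = 11110001, payload 001 (3 bits).
Byte 2: 0xB9 = 10111001 (10xxxxxx ✓), payload 111001.
Byte 3: 0x93 = 10010011 (10xxxxxx ✓), payload 010011.
Byte 4: 0x82 = 10000010 (10xxxxxx ✓), payload 000010.
Concatenate: 001111001010011000010 = 0x794C2 (21 bits → U+794C2).

U+794C2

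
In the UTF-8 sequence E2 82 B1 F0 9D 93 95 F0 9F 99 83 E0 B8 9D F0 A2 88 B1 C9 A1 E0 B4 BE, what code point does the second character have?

Offset 0: leading byte 0xE2 = 11100010 → 3-byte char #1 = E2 82 B1.
Offset 3: leading byte 0xF0 = 11110000 → 4-byte char #2 = F0 9D 93 95.
Leading byte 0xF0 = 11110000 matches 11110xxx → 4-byte sequence.
Byte 1: 0xF0 = 11110000, payload 000 (3 bits).
Byte 2: 0x9D = 10011101 (10xxxxxx ✓), payload 011101.
Byte 3: 0x93 = 10010011 (10xxxxxx ✓), payload 010011.
Byte 4: 0x95 = 10010101 (10xxxxxx ✓), payload 010101.
Concatenate: 000011101010011010101 = 0x1D4D5 (21 bits → U+1D4D5).

U+1D4D5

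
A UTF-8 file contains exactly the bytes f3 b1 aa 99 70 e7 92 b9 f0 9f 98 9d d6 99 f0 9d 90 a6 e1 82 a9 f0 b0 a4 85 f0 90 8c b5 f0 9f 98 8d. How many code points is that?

10

Byte at offset 0: 0xF3 = 11110011 → 4-byte char (#1). Advance 4.
Byte at offset 4: 0x70 = 01110000 → 1-byte char (#2). Advance 1.
Byte at offset 5: 0xE7 = 11100111 → 3-byte char (#3). Advance 3.
Byte at offset 8: 0xF0 = 11110000 → 4-byte char (#4). Advance 4.
Byte at offset 12: 0xD6 = 11010110 → 2-byte char (#5). Advance 2.
Byte at offset 14: 0xF0 = 11110000 → 4-byte char (#6). Advance 4.
Byte at offset 18: 0xE1 = 11100001 → 3-byte char (#7). Advance 3.
Byte at offset 21: 0xF0 = 11110000 → 4-byte char (#8). Advance 4.
Byte at offset 25: 0xF0 = 11110000 → 4-byte char (#9). Advance 4.
Byte at offset 29: 0xF0 = 11110000 → 4-byte char (#10). Advance 4.
Reached end at offset 33 after 10 code points.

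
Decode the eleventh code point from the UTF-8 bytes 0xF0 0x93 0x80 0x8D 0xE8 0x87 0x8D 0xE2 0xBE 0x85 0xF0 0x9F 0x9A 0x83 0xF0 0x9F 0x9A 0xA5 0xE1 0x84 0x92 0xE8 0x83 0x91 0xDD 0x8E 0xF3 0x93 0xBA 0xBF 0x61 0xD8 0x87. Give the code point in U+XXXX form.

Offset 0: leading byte 0xF0 = 11110000 → 4-byte char #1 = F0 93 80 8D.
Offset 4: leading byte 0xE8 = 11101000 → 3-byte char #2 = E8 87 8D.
Offset 7: leading byte 0xE2 = 11100010 → 3-byte char #3 = E2 BE 85.
Offset 10: leading byte 0xF0 = 11110000 → 4-byte char #4 = F0 9F 9A 83.
Offset 14: leading byte 0xF0 = 11110000 → 4-byte char #5 = F0 9F 9A A5.
Offset 18: leading byte 0xE1 = 11100001 → 3-byte char #6 = E1 84 92.
Offset 21: leading byte 0xE8 = 11101000 → 3-byte char #7 = E8 83 91.
Offset 24: leading byte 0xDD = 11011101 → 2-byte char #8 = DD 8E.
Offset 26: leading byte 0xF3 = 11110011 → 4-byte char #9 = F3 93 BA BF.
Offset 30: leading byte 0x61 = 01100001 → 1-byte char #10 = 61.
Offset 31: leading byte 0xD8 = 11011000 → 2-byte char #11 = D8 87.
Leading byte 0xD8 = 11011000 matches 110xxxxx → 2-byte sequence.
Byte 1: 0xD8 = 11011000, payload 11000 (5 bits).
Byte 2: 0x87 = 10000111 (10xxxxxx ✓), payload 000111.
Concatenate: 11000000111 = 0x607 (11 bits → U+0607).

U+0607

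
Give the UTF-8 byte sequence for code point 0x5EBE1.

F1 9E AF A1

U+5EBE1 = 0x5EBE1 = 388065 decimal. In range U+10000–U+10FFFF → 4-byte form: 11110xxx 10xxxxxx 10xxxxxx 10xxxxxx.
Binary (21 bits): 001011110101111100001.
Split 3+6+6+6: 001 | 011110 | 101111 | 100001.
Byte 1: 11110001 = 0xF1.
Byte 2: 10011110 = 0x9E.
Byte 3: 10101111 = 0xAF.
Byte 4: 10100001 = 0xA1.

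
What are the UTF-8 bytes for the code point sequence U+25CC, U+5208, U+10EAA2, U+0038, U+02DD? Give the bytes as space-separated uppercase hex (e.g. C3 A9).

E2 97 8C E5 88 88 F4 8E AA A2 38 CB 9D

U+25CC: 3-byte form → E2 97 8C.
U+5208: 3-byte form → E5 88 88.
U+10EAA2: 4-byte form → F4 8E AA A2.
U+0038: 1-byte form → 38.
U+02DD: 2-byte form → CB 9D.
Concatenated (13 bytes): E2 97 8C E5 88 88 F4 8E AA A2 38 CB 9D.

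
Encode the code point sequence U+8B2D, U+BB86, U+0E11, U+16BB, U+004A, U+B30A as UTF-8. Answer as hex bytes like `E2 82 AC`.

E8 AC AD EB AE 86 E0 B8 91 E1 9A BB 4A EB 8C 8A

U+8B2D: 3-byte form → E8 AC AD.
U+BB86: 3-byte form → EB AE 86.
U+0E11: 3-byte form → E0 B8 91.
U+16BB: 3-byte form → E1 9A BB.
U+004A: 1-byte form → 4A.
U+B30A: 3-byte form → EB 8C 8A.
Concatenated (16 bytes): E8 AC AD EB AE 86 E0 B8 91 E1 9A BB 4A EB 8C 8A.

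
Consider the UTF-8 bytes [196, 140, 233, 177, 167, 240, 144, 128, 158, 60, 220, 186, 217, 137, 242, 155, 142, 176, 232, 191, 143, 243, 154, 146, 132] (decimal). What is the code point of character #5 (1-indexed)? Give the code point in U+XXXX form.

U+073A

Offset 0: leading byte 0xC4 = 11000100 → 2-byte char #1 = C4 8C.
Offset 2: leading byte 0xE9 = 11101001 → 3-byte char #2 = E9 B1 A7.
Offset 5: leading byte 0xF0 = 11110000 → 4-byte char #3 = F0 90 80 9E.
Offset 9: leading byte 0x3C = 00111100 → 1-byte char #4 = 3C.
Offset 10: leading byte 0xDC = 11011100 → 2-byte char #5 = DC BA.
Leading byte 0xDC = 11011100 matches 110xxxxx → 2-byte sequence.
Byte 1: 0xDC = 11011100, payload 11100 (5 bits).
Byte 2: 0xBA = 10111010 (10xxxxxx ✓), payload 111010.
Concatenate: 11100111010 = 0x73A (11 bits → U+073A).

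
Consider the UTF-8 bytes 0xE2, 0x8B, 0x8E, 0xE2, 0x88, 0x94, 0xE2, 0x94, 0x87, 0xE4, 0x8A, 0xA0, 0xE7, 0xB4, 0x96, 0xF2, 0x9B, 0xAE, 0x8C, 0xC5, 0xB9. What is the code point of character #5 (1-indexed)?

U+7D16

Offset 0: leading byte 0xE2 = 11100010 → 3-byte char #1 = E2 8B 8E.
Offset 3: leading byte 0xE2 = 11100010 → 3-byte char #2 = E2 88 94.
Offset 6: leading byte 0xE2 = 11100010 → 3-byte char #3 = E2 94 87.
Offset 9: leading byte 0xE4 = 11100100 → 3-byte char #4 = E4 8A A0.
Offset 12: leading byte 0xE7 = 11100111 → 3-byte char #5 = E7 B4 96.
Leading byte 0xE7 = 11100111 matches 1110xxxx → 3-byte sequence.
Byte 1: 0xE7 = 11100111, payload 0111 (4 bits).
Byte 2: 0xB4 = 10110100 (10xxxxxx ✓), payload 110100.
Byte 3: 0x96 = 10010110 (10xxxxxx ✓), payload 010110.
Concatenate: 0111110100010110 = 0x7D16 (16 bits → U+7D16).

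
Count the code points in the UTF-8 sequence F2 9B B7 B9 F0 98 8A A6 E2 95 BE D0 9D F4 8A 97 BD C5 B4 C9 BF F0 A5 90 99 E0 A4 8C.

9

Byte at offset 0: 0xF2 = 11110010 → 4-byte char (#1). Advance 4.
Byte at offset 4: 0xF0 = 11110000 → 4-byte char (#2). Advance 4.
Byte at offset 8: 0xE2 = 11100010 → 3-byte char (#3). Advance 3.
Byte at offset 11: 0xD0 = 11010000 → 2-byte char (#4). Advance 2.
Byte at offset 13: 0xF4 = 11110100 → 4-byte char (#5). Advance 4.
Byte at offset 17: 0xC5 = 11000101 → 2-byte char (#6). Advance 2.
Byte at offset 19: 0xC9 = 11001001 → 2-byte char (#7). Advance 2.
Byte at offset 21: 0xF0 = 11110000 → 4-byte char (#8). Advance 4.
Byte at offset 25: 0xE0 = 11100000 → 3-byte char (#9). Advance 3.
Reached end at offset 28 after 9 code points.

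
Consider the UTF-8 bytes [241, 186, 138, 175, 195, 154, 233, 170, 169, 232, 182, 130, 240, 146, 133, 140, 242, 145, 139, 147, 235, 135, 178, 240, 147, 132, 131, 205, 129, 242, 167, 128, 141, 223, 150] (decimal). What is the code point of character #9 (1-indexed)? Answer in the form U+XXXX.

U+0341

Offset 0: leading byte 0xF1 = 11110001 → 4-byte char #1 = F1 BA 8A AF.
Offset 4: leading byte 0xC3 = 11000011 → 2-byte char #2 = C3 9A.
Offset 6: leading byte 0xE9 = 11101001 → 3-byte char #3 = E9 AA A9.
Offset 9: leading byte 0xE8 = 11101000 → 3-byte char #4 = E8 B6 82.
Offset 12: leading byte 0xF0 = 11110000 → 4-byte char #5 = F0 92 85 8C.
Offset 16: leading byte 0xF2 = 11110010 → 4-byte char #6 = F2 91 8B 93.
Offset 20: leading byte 0xEB = 11101011 → 3-byte char #7 = EB 87 B2.
Offset 23: leading byte 0xF0 = 11110000 → 4-byte char #8 = F0 93 84 83.
Offset 27: leading byte 0xCD = 11001101 → 2-byte char #9 = CD 81.
Leading byte 0xCD = 11001101 matches 110xxxxx → 2-byte sequence.
Byte 1: 0xCD = 11001101, payload 01101 (5 bits).
Byte 2: 0x81 = 10000001 (10xxxxxx ✓), payload 000001.
Concatenate: 01101000001 = 0x341 (11 bits → U+0341).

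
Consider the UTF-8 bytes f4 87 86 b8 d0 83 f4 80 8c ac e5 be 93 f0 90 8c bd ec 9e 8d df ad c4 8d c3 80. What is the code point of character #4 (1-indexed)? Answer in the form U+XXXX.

U+5F93

Offset 0: leading byte 0xF4 = 11110100 → 4-byte char #1 = F4 87 86 B8.
Offset 4: leading byte 0xD0 = 11010000 → 2-byte char #2 = D0 83.
Offset 6: leading byte 0xF4 = 11110100 → 4-byte char #3 = F4 80 8C AC.
Offset 10: leading byte 0xE5 = 11100101 → 3-byte char #4 = E5 BE 93.
Leading byte 0xE5 = 11100101 matches 1110xxxx → 3-byte sequence.
Byte 1: 0xE5 = 11100101, payload 0101 (4 bits).
Byte 2: 0xBE = 10111110 (10xxxxxx ✓), payload 111110.
Byte 3: 0x93 = 10010011 (10xxxxxx ✓), payload 010011.
Concatenate: 0101111110010011 = 0x5F93 (16 bits → U+5F93).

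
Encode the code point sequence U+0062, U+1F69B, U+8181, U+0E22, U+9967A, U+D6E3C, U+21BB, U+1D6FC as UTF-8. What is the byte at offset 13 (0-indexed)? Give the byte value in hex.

0x99

U+0062 → 1-byte form 62 at offsets 0–0.
U+1F69B → 4-byte form F0 9F 9A 9B at offsets 1–4.
U+8181 → 3-byte form E8 86 81 at offsets 5–7.
U+0E22 → 3-byte form E0 B8 A2 at offsets 8–10.
U+9967A → 4-byte form F2 99 99 BA at offsets 11–14.
Offset 13 falls in char 5's range; it's byte 3 of F2 99 99 BA = 0x99.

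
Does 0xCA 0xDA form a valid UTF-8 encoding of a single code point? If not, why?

Leading byte 0xCA = 11001010 → 2-byte form.
Byte 2 is 0xDA = 11011010, which is not 10xxxxxx — expected a continuation byte.

invalid (non-continuation byte where continuation expected)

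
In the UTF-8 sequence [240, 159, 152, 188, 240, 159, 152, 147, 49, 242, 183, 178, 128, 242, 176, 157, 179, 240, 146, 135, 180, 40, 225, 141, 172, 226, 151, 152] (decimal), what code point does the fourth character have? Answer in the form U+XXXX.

U+B7C80

Offset 0: leading byte 0xF0 = 11110000 → 4-byte char #1 = F0 9F 98 BC.
Offset 4: leading byte 0xF0 = 11110000 → 4-byte char #2 = F0 9F 98 93.
Offset 8: leading byte 0x31 = 00110001 → 1-byte char #3 = 31.
Offset 9: leading byte 0xF2 = 11110010 → 4-byte char #4 = F2 B7 B2 80.
Leading byte 0xF2 = 11110010 matches 11110xxx → 4-byte sequence.
Byte 1: 0xF2 = 11110010, payload 010 (3 bits).
Byte 2: 0xB7 = 10110111 (10xxxxxx ✓), payload 110111.
Byte 3: 0xB2 = 10110010 (10xxxxxx ✓), payload 110010.
Byte 4: 0x80 = 10000000 (10xxxxxx ✓), payload 000000.
Concatenate: 010110111110010000000 = 0xB7C80 (21 bits → U+B7C80).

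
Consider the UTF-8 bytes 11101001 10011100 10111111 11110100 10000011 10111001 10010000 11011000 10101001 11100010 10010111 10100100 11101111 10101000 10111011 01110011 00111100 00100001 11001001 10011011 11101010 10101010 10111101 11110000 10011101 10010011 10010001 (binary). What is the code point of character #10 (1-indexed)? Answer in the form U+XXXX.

Offset 0: leading byte 0xE9 = 11101001 → 3-byte char #1 = E9 9C BF.
Offset 3: leading byte 0xF4 = 11110100 → 4-byte char #2 = F4 83 B9 90.
Offset 7: leading byte 0xD8 = 11011000 → 2-byte char #3 = D8 A9.
Offset 9: leading byte 0xE2 = 11100010 → 3-byte char #4 = E2 97 A4.
Offset 12: leading byte 0xEF = 11101111 → 3-byte char #5 = EF A8 BB.
Offset 15: leading byte 0x73 = 01110011 → 1-byte char #6 = 73.
Offset 16: leading byte 0x3C = 00111100 → 1-byte char #7 = 3C.
Offset 17: leading byte 0x21 = 00100001 → 1-byte char #8 = 21.
Offset 18: leading byte 0xC9 = 11001001 → 2-byte char #9 = C9 9B.
Offset 20: leading byte 0xEA = 11101010 → 3-byte char #10 = EA AA BD.
Leading byte 0xEA = 11101010 matches 1110xxxx → 3-byte sequence.
Byte 1: 0xEA = 11101010, payload 1010 (4 bits).
Byte 2: 0xAA = 10101010 (10xxxxxx ✓), payload 101010.
Byte 3: 0xBD = 10111101 (10xxxxxx ✓), payload 111101.
Concatenate: 1010101010111101 = 0xAABD (16 bits → U+AABD).

U+AABD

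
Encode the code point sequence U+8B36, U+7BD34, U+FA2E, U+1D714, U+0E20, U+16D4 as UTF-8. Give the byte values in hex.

E8 AC B6 F1 BB B4 B4 EF A8 AE F0 9D 9C 94 E0 B8 A0 E1 9B 94

U+8B36: 3-byte form → E8 AC B6.
U+7BD34: 4-byte form → F1 BB B4 B4.
U+FA2E: 3-byte form → EF A8 AE.
U+1D714: 4-byte form → F0 9D 9C 94.
U+0E20: 3-byte form → E0 B8 A0.
U+16D4: 3-byte form → E1 9B 94.
Concatenated (20 bytes): E8 AC B6 F1 BB B4 B4 EF A8 AE F0 9D 9C 94 E0 B8 A0 E1 9B 94.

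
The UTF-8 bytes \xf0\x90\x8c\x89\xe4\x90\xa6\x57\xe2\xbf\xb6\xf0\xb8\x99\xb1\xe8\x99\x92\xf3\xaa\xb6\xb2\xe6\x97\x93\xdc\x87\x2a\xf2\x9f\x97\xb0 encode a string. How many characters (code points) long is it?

Byte at offset 0: 0xF0 = 11110000 → 4-byte char (#1). Advance 4.
Byte at offset 4: 0xE4 = 11100100 → 3-byte char (#2). Advance 3.
Byte at offset 7: 0x57 = 01010111 → 1-byte char (#3). Advance 1.
Byte at offset 8: 0xE2 = 11100010 → 3-byte char (#4). Advance 3.
Byte at offset 11: 0xF0 = 11110000 → 4-byte char (#5). Advance 4.
Byte at offset 15: 0xE8 = 11101000 → 3-byte char (#6). Advance 3.
Byte at offset 18: 0xF3 = 11110011 → 4-byte char (#7). Advance 4.
Byte at offset 22: 0xE6 = 11100110 → 3-byte char (#8). Advance 3.
Byte at offset 25: 0xDC = 11011100 → 2-byte char (#9). Advance 2.
Byte at offset 27: 0x2A = 00101010 → 1-byte char (#10). Advance 1.
Byte at offset 28: 0xF2 = 11110010 → 4-byte char (#11). Advance 4.
Reached end at offset 32 after 11 code points.

11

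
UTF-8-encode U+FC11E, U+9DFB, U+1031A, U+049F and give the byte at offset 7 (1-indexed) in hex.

0xBB

1-indexed offset 7 is 0-indexed offset 6.
U+FC11E → 4-byte form F3 BC 84 9E at offsets 0–3.
U+9DFB → 3-byte form E9 B7 BB at offsets 4–6.
Offset 6 falls in char 2's range; it's byte 3 of E9 B7 BB = 0xBB.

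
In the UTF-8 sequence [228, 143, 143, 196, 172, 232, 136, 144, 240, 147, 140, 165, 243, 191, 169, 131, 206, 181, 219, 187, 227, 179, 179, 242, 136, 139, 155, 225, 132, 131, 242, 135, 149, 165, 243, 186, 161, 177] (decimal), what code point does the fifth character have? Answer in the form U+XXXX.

U+FFA43

Offset 0: leading byte 0xE4 = 11100100 → 3-byte char #1 = E4 8F 8F.
Offset 3: leading byte 0xC4 = 11000100 → 2-byte char #2 = C4 AC.
Offset 5: leading byte 0xE8 = 11101000 → 3-byte char #3 = E8 88 90.
Offset 8: leading byte 0xF0 = 11110000 → 4-byte char #4 = F0 93 8C A5.
Offset 12: leading byte 0xF3 = 11110011 → 4-byte char #5 = F3 BF A9 83.
Leading byte 0xF3 = 11110011 matches 11110xxx → 4-byte sequence.
Byte 1: 0xF3 = 11110011, payload 011 (3 bits).
Byte 2: 0xBF = 10111111 (10xxxxxx ✓), payload 111111.
Byte 3: 0xA9 = 10101001 (10xxxxxx ✓), payload 101001.
Byte 4: 0x83 = 10000011 (10xxxxxx ✓), payload 000011.
Concatenate: 011111111101001000011 = 0xFFA43 (21 bits → U+FFA43).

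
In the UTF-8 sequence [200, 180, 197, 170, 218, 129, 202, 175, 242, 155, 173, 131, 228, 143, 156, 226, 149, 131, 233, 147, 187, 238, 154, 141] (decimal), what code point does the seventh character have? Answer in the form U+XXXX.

Offset 0: leading byte 0xC8 = 11001000 → 2-byte char #1 = C8 B4.
Offset 2: leading byte 0xC5 = 11000101 → 2-byte char #2 = C5 AA.
Offset 4: leading byte 0xDA = 11011010 → 2-byte char #3 = DA 81.
Offset 6: leading byte 0xCA = 11001010 → 2-byte char #4 = CA AF.
Offset 8: leading byte 0xF2 = 11110010 → 4-byte char #5 = F2 9B AD 83.
Offset 12: leading byte 0xE4 = 11100100 → 3-byte char #6 = E4 8F 9C.
Offset 15: leading byte 0xE2 = 11100010 → 3-byte char #7 = E2 95 83.
Leading byte 0xE2 = 11100010 matches 1110xxxx → 3-byte sequence.
Byte 1: 0xE2 = 11100010, payload 0010 (4 bits).
Byte 2: 0x95 = 10010101 (10xxxxxx ✓), payload 010101.
Byte 3: 0x83 = 10000011 (10xxxxxx ✓), payload 000011.
Concatenate: 0010010101000011 = 0x2543 (16 bits → U+2543).

U+2543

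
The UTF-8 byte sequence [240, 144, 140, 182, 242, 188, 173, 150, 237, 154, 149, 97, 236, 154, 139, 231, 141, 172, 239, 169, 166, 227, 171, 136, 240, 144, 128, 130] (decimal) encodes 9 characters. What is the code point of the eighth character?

Offset 0: leading byte 0xF0 = 11110000 → 4-byte char #1 = F0 90 8C B6.
Offset 4: leading byte 0xF2 = 11110010 → 4-byte char #2 = F2 BC AD 96.
Offset 8: leading byte 0xED = 11101101 → 3-byte char #3 = ED 9A 95.
Offset 11: leading byte 0x61 = 01100001 → 1-byte char #4 = 61.
Offset 12: leading byte 0xEC = 11101100 → 3-byte char #5 = EC 9A 8B.
Offset 15: leading byte 0xE7 = 11100111 → 3-byte char #6 = E7 8D AC.
Offset 18: leading byte 0xEF = 11101111 → 3-byte char #7 = EF A9 A6.
Offset 21: leading byte 0xE3 = 11100011 → 3-byte char #8 = E3 AB 88.
Leading byte 0xE3 = 11100011 matches 1110xxxx → 3-byte sequence.
Byte 1: 0xE3 = 11100011, payload 0011 (4 bits).
Byte 2: 0xAB = 10101011 (10xxxxxx ✓), payload 101011.
Byte 3: 0x88 = 10001000 (10xxxxxx ✓), payload 001000.
Concatenate: 0011101011001000 = 0x3AC8 (16 bits → U+3AC8).

U+3AC8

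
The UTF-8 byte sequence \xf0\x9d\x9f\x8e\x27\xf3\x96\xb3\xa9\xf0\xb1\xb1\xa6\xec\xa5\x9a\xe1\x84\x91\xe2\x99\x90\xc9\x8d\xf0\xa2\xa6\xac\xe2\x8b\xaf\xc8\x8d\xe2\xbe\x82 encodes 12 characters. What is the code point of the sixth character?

U+1111

Offset 0: leading byte 0xF0 = 11110000 → 4-byte char #1 = F0 9D 9F 8E.
Offset 4: leading byte 0x27 = 00100111 → 1-byte char #2 = 27.
Offset 5: leading byte 0xF3 = 11110011 → 4-byte char #3 = F3 96 B3 A9.
Offset 9: leading byte 0xF0 = 11110000 → 4-byte char #4 = F0 B1 B1 A6.
Offset 13: leading byte 0xEC = 11101100 → 3-byte char #5 = EC A5 9A.
Offset 16: leading byte 0xE1 = 11100001 → 3-byte char #6 = E1 84 91.
Leading byte 0xE1 = 11100001 matches 1110xxxx → 3-byte sequence.
Byte 1: 0xE1 = 11100001, payload 0001 (4 bits).
Byte 2: 0x84 = 10000100 (10xxxxxx ✓), payload 000100.
Byte 3: 0x91 = 10010001 (10xxxxxx ✓), payload 010001.
Concatenate: 0001000100010001 = 0x1111 (16 bits → U+1111).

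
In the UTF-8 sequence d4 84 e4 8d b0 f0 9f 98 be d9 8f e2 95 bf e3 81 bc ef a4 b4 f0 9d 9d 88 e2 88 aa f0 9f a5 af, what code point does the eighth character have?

U+1D748

Offset 0: leading byte 0xD4 = 11010100 → 2-byte char #1 = D4 84.
Offset 2: leading byte 0xE4 = 11100100 → 3-byte char #2 = E4 8D B0.
Offset 5: leading byte 0xF0 = 11110000 → 4-byte char #3 = F0 9F 98 BE.
Offset 9: leading byte 0xD9 = 11011001 → 2-byte char #4 = D9 8F.
Offset 11: leading byte 0xE2 = 11100010 → 3-byte char #5 = E2 95 BF.
Offset 14: leading byte 0xE3 = 11100011 → 3-byte char #6 = E3 81 BC.
Offset 17: leading byte 0xEF = 11101111 → 3-byte char #7 = EF A4 B4.
Offset 20: leading byte 0xF0 = 11110000 → 4-byte char #8 = F0 9D 9D 88.
Leading byte 0xF0 = 11110000 matches 11110xxx → 4-byte sequence.
Byte 1: 0xF0 = 11110000, payload 000 (3 bits).
Byte 2: 0x9D = 10011101 (10xxxxxx ✓), payload 011101.
Byte 3: 0x9D = 10011101 (10xxxxxx ✓), payload 011101.
Byte 4: 0x88 = 10001000 (10xxxxxx ✓), payload 001000.
Concatenate: 000011101011101001000 = 0x1D748 (21 bits → U+1D748).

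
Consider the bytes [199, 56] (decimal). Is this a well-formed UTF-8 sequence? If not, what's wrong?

invalid (non-continuation byte where continuation expected)

Leading byte 0xC7 = 11000111 → 2-byte form.
Byte 2 is 0x38 = 00111000, which is not 10xxxxxx — expected a continuation byte.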